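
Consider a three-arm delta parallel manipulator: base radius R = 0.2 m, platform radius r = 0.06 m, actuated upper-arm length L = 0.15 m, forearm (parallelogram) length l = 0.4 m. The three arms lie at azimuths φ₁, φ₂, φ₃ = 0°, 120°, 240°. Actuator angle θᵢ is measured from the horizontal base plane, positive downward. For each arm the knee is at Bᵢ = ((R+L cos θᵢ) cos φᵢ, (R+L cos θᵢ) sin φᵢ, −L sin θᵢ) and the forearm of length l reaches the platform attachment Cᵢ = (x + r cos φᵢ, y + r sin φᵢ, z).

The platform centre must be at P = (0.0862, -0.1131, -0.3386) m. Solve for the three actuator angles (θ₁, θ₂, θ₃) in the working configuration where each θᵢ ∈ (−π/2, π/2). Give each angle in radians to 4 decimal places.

θ₁ = 0.0879, θ₂ = 1.1348, θ₃ = 0.2618

rotate P by −φ1: (0.0862, -0.1131, -0.3386)
  e−x'=0.0538;  (l²−L²−(e−x')²−y'²−z²)/2L = 0.0239
  γ=atan2(-0.3386,0.0538)=-1.4132;  ψ=arccos(0.0697)=1.5011;  θ1=γ+ψ≈0.0879
rotate P by −φ2: (-0.1410, -0.0181, -0.3386)
  A=0.2810, B=-0.3386, C=(l²−L²−A²−y'²−z²)/(2L)=-0.1882
  √(A²+B²)=0.4400;  θ2 = -0.8780+2.0128 ≈ 1.1348
rotate P by −φ3: (0.0548, 0.1312, -0.3386)
  e−x'=0.0852;  (l²−L²−(e−x')²−y'²−z²)/2L = -0.0054
  √(A²+B²)=0.3491;  θ3 = -1.3244+1.5862 ≈ 0.2618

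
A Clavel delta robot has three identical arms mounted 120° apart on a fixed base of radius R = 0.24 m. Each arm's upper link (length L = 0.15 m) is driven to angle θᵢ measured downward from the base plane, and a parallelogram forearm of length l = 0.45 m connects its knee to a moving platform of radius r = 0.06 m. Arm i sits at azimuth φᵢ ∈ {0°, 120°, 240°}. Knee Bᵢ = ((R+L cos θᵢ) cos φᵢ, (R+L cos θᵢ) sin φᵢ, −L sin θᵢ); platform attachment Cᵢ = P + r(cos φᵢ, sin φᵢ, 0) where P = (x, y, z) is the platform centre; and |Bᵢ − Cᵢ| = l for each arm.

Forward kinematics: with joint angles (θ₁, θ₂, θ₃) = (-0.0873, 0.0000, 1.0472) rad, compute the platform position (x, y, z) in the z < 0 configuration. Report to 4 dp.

centre 1 = (0.3294·cos0.0°, 0.3294·sin0.0°, 0.0131) = (0.3294, 0.0000, 0.0131)
arm 2 at φ=120.0°: (R−r)+L cos θ2 = 0.3300;  centre 2 = (-0.1650, 0.2858, 0.0000)
centre 3 = (0.2550·cos240.0°, 0.2550·sin240.0°, -0.1299) = (-0.1275, -0.2208, -0.1299)
|centre ₂|²−|centre ₁|² = 0.0002;  |centre ₃|²−|centre ₁|² = -0.0268
plane₁₂: -0.9889x+0.5716y+-0.0262z = 0.0002
Cramer: x(z) = 0.0159-0.1825z;  y(z) = 0.0278-0.2699z
sphere 1 gives Az²+Bz+C=0 with A=1.1061, B=0.0733, C=-0.1032;  B²−4AC=0.4622;  roots -0.3404, 0.2742;  negative root z = -0.3404
x = 0.0780, y = 0.1197

(0.0780, 0.1197, -0.3404)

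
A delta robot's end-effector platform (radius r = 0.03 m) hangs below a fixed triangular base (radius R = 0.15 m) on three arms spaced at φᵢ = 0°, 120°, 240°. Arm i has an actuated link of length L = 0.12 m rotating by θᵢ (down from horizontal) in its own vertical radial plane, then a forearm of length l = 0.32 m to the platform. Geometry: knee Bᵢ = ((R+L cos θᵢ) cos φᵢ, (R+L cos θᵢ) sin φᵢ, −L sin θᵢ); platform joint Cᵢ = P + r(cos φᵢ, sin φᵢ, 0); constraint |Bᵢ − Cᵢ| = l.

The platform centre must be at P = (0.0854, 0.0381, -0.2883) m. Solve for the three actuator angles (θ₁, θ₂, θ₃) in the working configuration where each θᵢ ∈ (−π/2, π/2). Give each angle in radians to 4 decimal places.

θ₁ = 0.0874, θ₂ = 0.6976, θ₃ = 1.0471

arm 1 (φ=0.0°): x'=0.0854, y'=0.0381
  e−x'=0.0346;  (l²−L²−(e−x')²−y'²−z²)/2L = 0.0093
  √(A²+B²)=0.2904;  θ1 = -1.4514+1.5387 ≈ 0.0874
φ2=120.0° → target in arm frame (-0.0097, -0.0930)
  e−x'=0.1297;  (l²−L²−(e−x')²−y'²−z²)/2L = -0.0858
  γ=atan2(-0.2883,0.1297)=-1.1480;  ψ=arccos(-0.2714)=1.8456;  θ2=γ+ψ≈0.6976
rotate P by −φ3: (-0.0757, 0.0549, -0.2883)
  A cos θ + B sin θ = C:  0.1957·cos θ + -0.2883·sin θ = -0.1518
  θ3 = atan2(B,A) + arccos(C/0.3484) = 1.0471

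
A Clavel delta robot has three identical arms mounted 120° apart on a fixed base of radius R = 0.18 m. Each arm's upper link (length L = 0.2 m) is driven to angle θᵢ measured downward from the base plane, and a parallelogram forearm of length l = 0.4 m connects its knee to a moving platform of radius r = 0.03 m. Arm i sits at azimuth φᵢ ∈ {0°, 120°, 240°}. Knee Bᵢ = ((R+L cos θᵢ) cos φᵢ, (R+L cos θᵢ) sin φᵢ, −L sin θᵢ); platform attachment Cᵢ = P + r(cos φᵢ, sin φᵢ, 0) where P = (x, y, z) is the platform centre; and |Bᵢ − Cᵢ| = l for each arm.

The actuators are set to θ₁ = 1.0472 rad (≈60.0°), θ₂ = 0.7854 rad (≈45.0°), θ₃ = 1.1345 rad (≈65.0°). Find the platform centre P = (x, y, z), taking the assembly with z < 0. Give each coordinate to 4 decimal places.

(-0.0158, 0.0585, -0.4663)

φ1=0.0°: virtual centre (0.2500, 0.0000, -0.1732), radius l
O2 = (0.2914·cos120.0°, 0.2914·sin120.0°, -0.1414) = (-0.1457, 0.2524, -0.1414)
O3 = (0.2345·cos240.0°, 0.2345·sin240.0°, -0.1813) = (-0.1173, -0.2031, -0.1813)
|O₂|²−|O₁|² = 0.0124;  |O₃|²−|O₁|² = -0.0046
plane₁₂: -0.7914x+0.5048y+0.0636z = 0.0124
det = 0.6922;  x = -0.0039+0.0255z,  y = 0.0185+-0.0859z
quadratic in z: (1.0080)z²+(0.3303)z+(-0.0652)=0, √Δ=0.6099 → z ∈ {-0.4663, 0.1387}; z = -0.4663 (taking z<0)
x = -0.0158, y = 0.0585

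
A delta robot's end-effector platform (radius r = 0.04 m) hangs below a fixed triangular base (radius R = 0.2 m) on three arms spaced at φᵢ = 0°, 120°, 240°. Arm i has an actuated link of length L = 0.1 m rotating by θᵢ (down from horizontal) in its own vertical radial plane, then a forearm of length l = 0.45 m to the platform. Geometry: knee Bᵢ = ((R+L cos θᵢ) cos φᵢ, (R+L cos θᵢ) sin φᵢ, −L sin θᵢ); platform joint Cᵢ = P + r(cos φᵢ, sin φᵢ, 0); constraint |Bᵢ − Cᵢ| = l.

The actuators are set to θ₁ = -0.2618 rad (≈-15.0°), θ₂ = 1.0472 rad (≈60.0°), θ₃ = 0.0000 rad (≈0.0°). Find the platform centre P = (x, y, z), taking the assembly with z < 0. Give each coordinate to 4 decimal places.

(0.0850, -0.1050, -0.3766)

arm 1 at φ=0.0°: e+L cos θ1 = 0.2566;  S1 = (0.2566, 0.0000, 0.0259)
φ2=120.0°: virtual centre (-0.1050, 0.1819, -0.0866), radius l
S3 = (0.2600·cos240.0°, 0.2600·sin240.0°, 0.0000) = (-0.1300, -0.2252, 0.0000)
eliminate P² terms by subtracting sphere 1 from 2 and 3
[-0.7232 0.3637 -0.2250]·P = -0.0149;  [-0.7732 -0.4503 -0.0518]·P = 0.0011
det = 0.6069;  x = 0.0104+-0.1980z,  y = -0.0203+0.2249z
quadratic in z: (1.0898)z²+(0.0366)z+(-0.1408)=0, √Δ=0.7843 → z ∈ {-0.3766, 0.3431}; z = -0.3766 (taking z<0)
x = 0.0850, y = -0.1050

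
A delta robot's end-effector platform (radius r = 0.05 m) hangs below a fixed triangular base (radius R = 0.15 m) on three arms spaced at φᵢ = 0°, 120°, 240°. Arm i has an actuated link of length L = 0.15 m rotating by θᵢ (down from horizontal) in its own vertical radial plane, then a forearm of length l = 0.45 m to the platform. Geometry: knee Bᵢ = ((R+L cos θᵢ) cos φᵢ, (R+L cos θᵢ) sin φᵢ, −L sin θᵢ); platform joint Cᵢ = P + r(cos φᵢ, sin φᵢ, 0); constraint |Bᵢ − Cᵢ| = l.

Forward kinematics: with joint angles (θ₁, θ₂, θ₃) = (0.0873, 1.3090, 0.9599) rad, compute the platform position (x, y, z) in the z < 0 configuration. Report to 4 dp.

O1 = (0.2494·cos0.0°, 0.2494·sin0.0°, -0.0131) = (0.2494, 0.0000, -0.0131)
O2 = (0.1388·cos120.0°, 0.1388·sin120.0°, -0.1449) = (-0.0694, 0.1202, -0.1449)
O3 = (0.1860·cos240.0°, 0.1860·sin240.0°, -0.1229) = (-0.0930, -0.1611, -0.1229)
|O₂|²−|O₁|² = -0.0221;  |O₃|²−|O₁|² = -0.0127
[-0.6377 0.2404 -0.2636]·P = -0.0221;  [-0.6849 -0.3222 -0.2196]·P = -0.0127
det = 0.3702;  x = 0.0275+-0.3721z,  y = -0.0191+0.1095z
into |P−O₁|² = l²: 1.1505z² + 0.1872z + -0.1527 = 0;  Δ = 0.7378;  z = -0.4546 or 0.2920 → z<0 root = -0.4546
x = 0.1967, y = -0.0689

(0.1967, -0.0689, -0.4546)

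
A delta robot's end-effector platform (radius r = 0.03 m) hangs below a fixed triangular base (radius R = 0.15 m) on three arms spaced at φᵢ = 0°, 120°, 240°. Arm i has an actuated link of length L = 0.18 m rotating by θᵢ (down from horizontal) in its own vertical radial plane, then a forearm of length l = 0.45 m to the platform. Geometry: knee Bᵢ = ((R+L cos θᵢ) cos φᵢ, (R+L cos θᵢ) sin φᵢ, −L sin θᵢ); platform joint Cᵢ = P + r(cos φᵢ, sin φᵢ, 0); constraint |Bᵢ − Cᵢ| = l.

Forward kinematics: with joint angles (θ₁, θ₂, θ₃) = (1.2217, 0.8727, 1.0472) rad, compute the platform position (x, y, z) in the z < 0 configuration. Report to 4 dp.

(-0.0574, 0.0317, -0.5491)

φ1=0.0°: virtual centre (0.1816, 0.0000, -0.1691), radius l
φ2=120.0°: virtual centre (-0.1178, 0.2041, -0.1379), radius l
φ3=240.0°: virtual centre (-0.1050, -0.1819, -0.1559), radius l
subtract pairs → two planes through P
linear system: -0.5988x+0.4082y = 0.0130−0.0625z; -0.5731x+-0.3637y = 0.0068−0.0265z
det = 0.4518;  x = -0.0166+0.0743z,  y = 0.0074+-0.0441z
sphere 1 gives Az²+Bz+C=0 with A=1.0075, B=0.3082, C=-0.1346;  B²−4AC=0.6372;  roots -0.5491, 0.2432;  negative root z = -0.5491
x = -0.0574, y = 0.0317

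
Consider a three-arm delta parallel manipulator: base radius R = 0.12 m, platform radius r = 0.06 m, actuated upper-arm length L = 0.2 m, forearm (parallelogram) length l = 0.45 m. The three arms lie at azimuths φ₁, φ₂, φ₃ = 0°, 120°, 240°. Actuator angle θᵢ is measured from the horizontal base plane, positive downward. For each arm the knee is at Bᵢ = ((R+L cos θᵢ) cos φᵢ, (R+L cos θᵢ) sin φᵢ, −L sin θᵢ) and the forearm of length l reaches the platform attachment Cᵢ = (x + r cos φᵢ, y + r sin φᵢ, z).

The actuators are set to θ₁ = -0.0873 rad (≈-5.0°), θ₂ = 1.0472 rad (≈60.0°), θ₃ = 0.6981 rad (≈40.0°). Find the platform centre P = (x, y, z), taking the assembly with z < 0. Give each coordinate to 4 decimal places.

φ1=0.0°: virtual centre (0.2592, 0.0000, 0.0174), radius l
arm 2 at φ=120.0°: ρ2 = 0.1600;  S2 = (-0.0800, 0.1386, -0.1732)
φ3=240.0°: virtual centre (-0.1066, -0.1846, -0.1286), radius l
subtract pairs → two planes through P
plane₁₂: -0.6785x+0.2771y+-0.3813z = -0.0119
det = 0.4533;  x = 0.0131+-0.4891z,  y = -0.0110+0.1784z
into |P−S₁|² = l²: 1.2711z² + 0.2020z + -0.1415 = 0;  Δ = 0.7601;  z = -0.4224 or 0.2635 → z<0 root = -0.4224
x = 0.2197, y = -0.0863

(0.2197, -0.0863, -0.4224)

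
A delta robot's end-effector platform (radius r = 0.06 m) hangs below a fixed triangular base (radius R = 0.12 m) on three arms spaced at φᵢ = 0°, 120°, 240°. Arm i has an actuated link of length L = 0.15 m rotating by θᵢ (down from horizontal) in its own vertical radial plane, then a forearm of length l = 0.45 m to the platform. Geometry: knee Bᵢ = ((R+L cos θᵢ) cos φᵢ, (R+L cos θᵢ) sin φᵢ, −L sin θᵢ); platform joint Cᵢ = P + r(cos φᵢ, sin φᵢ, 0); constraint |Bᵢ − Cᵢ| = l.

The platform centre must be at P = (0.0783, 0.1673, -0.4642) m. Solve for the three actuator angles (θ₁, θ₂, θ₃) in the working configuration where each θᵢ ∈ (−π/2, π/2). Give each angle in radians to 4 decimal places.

arm 1 (φ=0.0°): x'=0.0783, y'=0.1673
  A=-0.0183, B=-0.4642, C=(l²−L²−A²−y'²−z²)/(2L)=-0.2127
  θ1 = atan2(B,A) + arccos(C/0.4646) = 0.4361
arm 2 (φ=120.0°): x'=0.1057, y'=-0.1515
  e−x'=-0.0457;  (l²−L²−(e−x')²−y'²−z²)/2L = -0.2017
  γ=atan2(-0.4642,-0.0457)=-1.6690;  ψ=arccos(-0.4324)=2.0180;  θ2=γ+ψ≈0.3490
arm 3 (φ=240.0°): x'=-0.1840, y'=-0.0158
  A=0.2440, B=-0.4642, C=(l²−L²−A²−y'²−z²)/(2L)=-0.3176
  θ3 = atan2(B,A) + arccos(C/0.5244) = 1.1346

θ₁ = 0.4361, θ₂ = 0.3490, θ₃ = 1.1346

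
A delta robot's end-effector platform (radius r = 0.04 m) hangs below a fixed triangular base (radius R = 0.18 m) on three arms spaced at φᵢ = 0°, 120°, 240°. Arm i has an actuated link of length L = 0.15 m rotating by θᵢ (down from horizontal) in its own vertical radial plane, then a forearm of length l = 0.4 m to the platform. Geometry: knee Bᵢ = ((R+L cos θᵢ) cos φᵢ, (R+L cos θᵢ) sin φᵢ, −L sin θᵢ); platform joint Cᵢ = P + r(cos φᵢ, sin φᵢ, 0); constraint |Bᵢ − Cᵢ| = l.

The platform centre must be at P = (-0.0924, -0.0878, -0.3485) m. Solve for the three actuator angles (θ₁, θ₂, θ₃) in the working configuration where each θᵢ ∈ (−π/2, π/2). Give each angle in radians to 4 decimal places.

arm 1 (φ=0.0°): x'=-0.0924, y'=-0.0878
  A=0.2324, B=-0.3485, C=(l²−L²−A²−y'²−z²)/(2L)=-0.1522
  √(A²+B²)=0.4189;  θ1 = -0.9827+1.9427 ≈ 0.9601
rotate P by −φ2: (-0.0298, 0.1239, -0.3485)
  e−x'=0.1698;  (l²−L²−(e−x')²−y'²−z²)/2L = -0.0938
  θ2 = atan2(B,A) + arccos(C/0.3877) = 0.6980
arm 3 (φ=240.0°): x'=0.1222, y'=-0.0361
  A=0.0178, B=-0.3485, C=(l²−L²−A²−y'²−z²)/(2L)=0.0481
  θ3 = atan2(B,A) + arccos(C/0.3490) = -0.0873

θ₁ = 0.9601, θ₂ = 0.6980, θ₃ = -0.0873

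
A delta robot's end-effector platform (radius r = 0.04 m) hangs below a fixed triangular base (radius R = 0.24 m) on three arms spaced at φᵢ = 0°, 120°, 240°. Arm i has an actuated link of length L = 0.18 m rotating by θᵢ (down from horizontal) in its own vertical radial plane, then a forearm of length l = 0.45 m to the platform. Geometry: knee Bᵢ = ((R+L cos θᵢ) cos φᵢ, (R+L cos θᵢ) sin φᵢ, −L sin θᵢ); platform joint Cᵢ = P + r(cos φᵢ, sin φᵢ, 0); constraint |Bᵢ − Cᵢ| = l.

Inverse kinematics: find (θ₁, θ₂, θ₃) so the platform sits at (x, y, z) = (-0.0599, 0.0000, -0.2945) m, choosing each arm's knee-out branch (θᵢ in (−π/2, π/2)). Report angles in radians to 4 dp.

θ₁ = 0.6109, θ₂ = 0.0871, θ₃ = 0.0871

arm 1 (φ=0.0°): x'=-0.0599, y'=0.0000
  e−x'=0.2599;  (l²−L²−(e−x')²−y'²−z²)/2L = 0.0439
  θ1 = atan2(B,A) + arccos(C/0.3928) = 0.6109
rotate P by −φ2: (0.0299, 0.0519, -0.2945)
  e−x'=0.1701;  (l²−L²−(e−x')²−y'²−z²)/2L = 0.1438
  θ2 = atan2(B,A) + arccos(C/0.3401) = 0.0871
rotate P by −φ3: (0.0300, -0.0519, -0.2945)
  e−x'=0.1700;  (l²−L²−(e−x')²−y'²−z²)/2L = 0.1438
  θ3 = atan2(B,A) + arccos(C/0.3401) = 0.0871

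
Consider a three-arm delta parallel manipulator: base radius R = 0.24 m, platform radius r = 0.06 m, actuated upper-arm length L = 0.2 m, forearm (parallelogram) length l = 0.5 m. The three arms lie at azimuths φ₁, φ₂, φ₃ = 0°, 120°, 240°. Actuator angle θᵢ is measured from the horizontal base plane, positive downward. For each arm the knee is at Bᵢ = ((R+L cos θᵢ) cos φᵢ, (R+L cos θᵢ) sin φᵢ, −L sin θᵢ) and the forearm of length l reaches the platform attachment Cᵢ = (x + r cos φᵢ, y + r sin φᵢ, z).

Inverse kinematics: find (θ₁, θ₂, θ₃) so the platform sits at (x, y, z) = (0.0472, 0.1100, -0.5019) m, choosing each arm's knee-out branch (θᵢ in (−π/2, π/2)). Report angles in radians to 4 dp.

θ₁ = 0.6109, θ₂ = 0.5235, θ₃ = 1.1344

rotate P by −φ1: (0.0472, 0.1100, -0.5019)
  A=0.1328, B=-0.5019, C=(l²−L²−A²−y'²−z²)/(2L)=-0.1791
  γ=atan2(-0.5019,0.1328)=-1.3121;  ψ=arccos(-0.3450)=1.9230;  θ1=γ+ψ≈0.6109
rotate P by −φ2: (0.0717, -0.0959, -0.5019)
  e−x'=0.1083;  (l²−L²−(e−x')²−y'²−z²)/2L = -0.1571
  √(A²+B²)=0.5135;  θ2 = -1.3582+1.8817 ≈ 0.5235
rotate P by −φ3: (-0.1189, -0.0141, -0.5019)
  A cos θ + B sin θ = C:  0.2989·cos θ + -0.5019·sin θ = -0.3286
  √(A²+B²)=0.5841;  θ3 = -1.0337+2.1682 ≈ 1.1344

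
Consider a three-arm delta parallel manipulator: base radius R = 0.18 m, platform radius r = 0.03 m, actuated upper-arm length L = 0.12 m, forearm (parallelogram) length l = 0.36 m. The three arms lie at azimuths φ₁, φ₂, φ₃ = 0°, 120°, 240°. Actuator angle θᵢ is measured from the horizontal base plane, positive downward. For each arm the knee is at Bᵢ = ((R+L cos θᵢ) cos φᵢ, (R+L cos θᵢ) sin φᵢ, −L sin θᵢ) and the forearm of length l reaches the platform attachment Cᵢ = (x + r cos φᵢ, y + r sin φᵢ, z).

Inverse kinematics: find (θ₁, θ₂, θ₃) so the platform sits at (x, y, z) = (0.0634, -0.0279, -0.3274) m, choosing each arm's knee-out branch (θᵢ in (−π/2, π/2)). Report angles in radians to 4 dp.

rotate P by −φ1: (0.0634, -0.0279, -0.3274)
  A cos θ + B sin θ = C:  0.0866·cos θ + -0.3274·sin θ = -0.0011
  θ1 = atan2(B,A) + arccos(C/0.3387) = 0.2619
arm 2 (φ=120.0°): x'=-0.0559, y'=-0.0410
  e−x'=0.2059;  (l²−L²−(e−x')²−y'²−z²)/2L = -0.1502
  θ2 = atan2(B,A) + arccos(C/0.3867) = 0.9602
rotate P by −φ3: (-0.0075, 0.0689, -0.3274)
  A cos θ + B sin θ = C:  0.1575·cos θ + -0.3274·sin θ = -0.0898
  θ3 = atan2(B,A) + arccos(C/0.3633) = 0.6982

θ₁ = 0.2619, θ₂ = 0.9602, θ₃ = 0.6982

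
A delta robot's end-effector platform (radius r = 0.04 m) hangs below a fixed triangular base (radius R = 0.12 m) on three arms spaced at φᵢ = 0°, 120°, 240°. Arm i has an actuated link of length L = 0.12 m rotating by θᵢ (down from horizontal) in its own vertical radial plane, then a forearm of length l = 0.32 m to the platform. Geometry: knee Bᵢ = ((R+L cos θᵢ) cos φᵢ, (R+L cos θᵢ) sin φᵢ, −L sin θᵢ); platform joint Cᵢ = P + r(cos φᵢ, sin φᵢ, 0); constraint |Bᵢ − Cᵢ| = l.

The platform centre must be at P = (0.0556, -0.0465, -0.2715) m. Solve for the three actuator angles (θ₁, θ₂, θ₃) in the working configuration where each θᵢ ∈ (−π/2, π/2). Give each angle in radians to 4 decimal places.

arm 1 (φ=0.0°): x'=0.0556, y'=-0.0465
  e−x'=0.0244;  (l²−L²−(e−x')²−y'²−z²)/2L = 0.0480
  √(A²+B²)=0.2726;  θ1 = -1.4812+1.3936 ≈ -0.0875
rotate P by −φ2: (-0.0681, -0.0249, -0.2715)
  e−x'=0.1481;  (l²−L²−(e−x')²−y'²−z²)/2L = -0.0344
  √(A²+B²)=0.3093;  θ2 = -1.0715+1.6823 ≈ 0.6108
arm 3 (φ=240.0°): x'=0.0125, y'=0.0714
  e−x'=0.0675;  (l²−L²−(e−x')²−y'²−z²)/2L = 0.0193
  θ3 = atan2(B,A) + arccos(C/0.2798) = 0.1748

θ₁ = -0.0875, θ₂ = 0.6108, θ₃ = 0.1748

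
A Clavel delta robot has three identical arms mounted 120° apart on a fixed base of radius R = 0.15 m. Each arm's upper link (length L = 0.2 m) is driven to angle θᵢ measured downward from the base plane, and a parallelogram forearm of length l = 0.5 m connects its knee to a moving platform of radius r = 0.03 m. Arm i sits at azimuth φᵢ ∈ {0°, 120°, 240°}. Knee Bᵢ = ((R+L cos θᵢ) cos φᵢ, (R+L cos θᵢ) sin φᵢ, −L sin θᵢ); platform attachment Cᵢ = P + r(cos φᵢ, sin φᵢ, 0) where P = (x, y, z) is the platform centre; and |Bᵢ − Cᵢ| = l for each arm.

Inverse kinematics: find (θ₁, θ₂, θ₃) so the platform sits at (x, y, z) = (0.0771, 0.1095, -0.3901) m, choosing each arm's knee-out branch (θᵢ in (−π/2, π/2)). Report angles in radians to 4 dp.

rotate P by −φ1: (0.0771, 0.1095, -0.3901)
  A cos θ + B sin θ = C:  0.0429·cos θ + -0.3901·sin θ = 0.1100
  √(A²+B²)=0.3925;  θ1 = -1.4613+1.2868 ≈ -0.1745
rotate P by −φ2: (0.0563, -0.1215, -0.3901)
  e−x'=0.0637;  (l²−L²−(e−x')²−y'²−z²)/2L = 0.0975
  θ2 = atan2(B,A) + arccos(C/0.3953) = -0.0873
rotate P by −φ3: (-0.1334, 0.0120, -0.3901)
  A=0.2534, B=-0.3901, C=(l²−L²−A²−y'²−z²)/(2L)=-0.0163
  √(A²+B²)=0.4652;  θ3 = -0.9948+1.6059 ≈ 0.6111

θ₁ = -0.1745, θ₂ = -0.0873, θ₃ = 0.6111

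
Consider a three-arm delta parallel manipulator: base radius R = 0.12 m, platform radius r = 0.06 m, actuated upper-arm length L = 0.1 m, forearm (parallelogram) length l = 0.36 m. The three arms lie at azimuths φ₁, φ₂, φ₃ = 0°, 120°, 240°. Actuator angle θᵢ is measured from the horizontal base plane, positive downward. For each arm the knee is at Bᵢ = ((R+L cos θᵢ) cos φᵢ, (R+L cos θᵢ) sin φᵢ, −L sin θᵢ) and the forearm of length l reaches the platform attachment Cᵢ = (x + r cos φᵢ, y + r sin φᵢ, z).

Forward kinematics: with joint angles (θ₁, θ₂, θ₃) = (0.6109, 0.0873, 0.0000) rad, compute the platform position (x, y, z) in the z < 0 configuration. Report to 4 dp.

φ1=0.0°: virtual centre (0.1419, 0.0000, -0.0574), radius l
arm 2 at φ=120.0°: e+L cos θ2 = 0.1596;  centre 2 = (-0.0798, 0.1382, -0.0087)
arm 3 at φ=240.0°: e+L cos θ3 = 0.1600;  centre 3 = (-0.0800, -0.1386, 0.0000)
eliminate P² terms by subtracting sphere 1 from 2 and 3
[-0.4434 0.2765 0.0973]·P = 0.0021;  [-0.4438 -0.2771 0.1147]·P = 0.0022
det = 0.2456;  x = -0.0048+0.2389z,  y = -0.0001+0.0313z
quadratic in z: (1.0581)z²+(0.0446)z+(-0.1048)=0, √Δ=0.6674 → z ∈ {-0.3365, 0.2943}; z = -0.3365 (taking z<0)
x = -0.0852, y = -0.0106

(-0.0852, -0.0106, -0.3365)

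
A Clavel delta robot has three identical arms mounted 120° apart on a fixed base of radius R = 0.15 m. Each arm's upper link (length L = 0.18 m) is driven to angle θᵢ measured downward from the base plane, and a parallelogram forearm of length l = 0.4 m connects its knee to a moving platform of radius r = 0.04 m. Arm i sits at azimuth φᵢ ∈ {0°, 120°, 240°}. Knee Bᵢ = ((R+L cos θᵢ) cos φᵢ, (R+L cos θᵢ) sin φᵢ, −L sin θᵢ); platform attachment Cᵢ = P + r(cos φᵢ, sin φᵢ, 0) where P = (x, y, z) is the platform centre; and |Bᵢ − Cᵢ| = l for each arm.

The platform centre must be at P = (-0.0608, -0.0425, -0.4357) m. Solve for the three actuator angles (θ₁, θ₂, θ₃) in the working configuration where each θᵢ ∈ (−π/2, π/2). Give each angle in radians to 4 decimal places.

φ1=0.0° → target in arm frame (-0.0608, -0.0425)
  e−x'=0.1708;  (l²−L²−(e−x')²−y'²−z²)/2L = -0.2589
  γ=atan2(-0.4357,0.1708)=-1.1972;  ψ=arccos(-0.5533)=2.1571;  θ1=γ+ψ≈0.9599
φ2=120.0° → target in arm frame (-0.0064, 0.0739)
  A=0.1164, B=-0.4357, C=(l²−L²−A²−y'²−z²)/(2L)=-0.2257
  √(A²+B²)=0.4510;  θ2 = -1.3097+2.0949 ≈ 0.7852
φ3=240.0° → target in arm frame (0.0672, -0.0314)
  A cos θ + B sin θ = C:  0.0428·cos θ + -0.4357·sin θ = -0.1807
  θ3 = atan2(B,A) + arccos(C/0.4378) = 0.5234

θ₁ = 0.9599, θ₂ = 0.7852, θ₃ = 0.5234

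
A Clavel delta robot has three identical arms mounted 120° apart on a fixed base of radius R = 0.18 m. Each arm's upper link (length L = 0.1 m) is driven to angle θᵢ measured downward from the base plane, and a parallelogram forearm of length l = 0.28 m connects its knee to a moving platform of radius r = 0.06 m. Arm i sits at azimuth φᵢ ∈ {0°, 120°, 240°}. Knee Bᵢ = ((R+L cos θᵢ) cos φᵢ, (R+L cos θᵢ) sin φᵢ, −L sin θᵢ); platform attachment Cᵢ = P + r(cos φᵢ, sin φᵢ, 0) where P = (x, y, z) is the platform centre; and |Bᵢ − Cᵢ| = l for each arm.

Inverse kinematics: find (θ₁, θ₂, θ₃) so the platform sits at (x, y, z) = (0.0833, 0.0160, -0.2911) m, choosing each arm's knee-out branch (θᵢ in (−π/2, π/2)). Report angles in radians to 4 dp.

θ₁ = 0.4361, θ₂ = 1.2218, θ₃ = 1.3966

arm 1 (φ=0.0°): x'=0.0833, y'=0.0160
  A cos θ + B sin θ = C:  0.0367·cos θ + -0.2911·sin θ = -0.0897
  √(A²+B²)=0.2934;  θ1 = -1.4454+1.8815 ≈ 0.4361
arm 2 (φ=120.0°): x'=-0.0278, y'=-0.0801
  e−x'=0.1478;  (l²−L²−(e−x')²−y'²−z²)/2L = -0.2230
  γ=atan2(-0.2911,0.1478)=-1.1010;  ψ=arccos(-0.6831)=2.3228;  θ2=γ+ψ≈1.2218
φ3=240.0° → target in arm frame (-0.0555, 0.0641)
  e−x'=0.1755;  (l²−L²−(e−x')²−y'²−z²)/2L = -0.2563
  √(A²+B²)=0.3399;  θ3 = -1.0282+2.4248 ≈ 1.3966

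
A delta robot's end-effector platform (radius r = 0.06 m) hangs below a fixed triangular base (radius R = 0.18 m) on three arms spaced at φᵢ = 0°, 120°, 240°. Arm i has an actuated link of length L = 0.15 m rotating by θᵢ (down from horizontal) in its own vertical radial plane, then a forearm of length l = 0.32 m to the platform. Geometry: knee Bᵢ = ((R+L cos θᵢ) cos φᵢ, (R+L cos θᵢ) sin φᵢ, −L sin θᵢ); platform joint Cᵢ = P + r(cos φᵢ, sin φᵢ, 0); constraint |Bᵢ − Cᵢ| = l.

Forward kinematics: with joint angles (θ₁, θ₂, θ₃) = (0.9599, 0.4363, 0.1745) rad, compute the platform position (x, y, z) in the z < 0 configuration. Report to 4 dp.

(-0.0806, -0.0237, -0.2632)

φ1=0.0°: virtual centre (0.2060, 0.0000, -0.1229), radius l
S2 = (0.2559·cos120.0°, 0.2559·sin120.0°, -0.0634) = (-0.1280, 0.2217, -0.0634)
φ3=240.0°: virtual centre (-0.1339, -0.2319, -0.0260), radius l
subtract pairs → two planes through P
linear system: -0.6680x+0.4433y = 0.0120−0.1190z; -0.6798x+-0.4637y = 0.0148−0.1937z
det = 0.6111;  x = -0.0198+0.2307z,  y = -0.0029+0.0794z
sphere 1 gives Az²+Bz+C=0 with A=1.0595, B=0.1411, C=-0.0363;  B²−4AC=0.1737;  roots -0.2632, 0.1301;  negative root z = -0.2632
x = -0.0806, y = -0.0237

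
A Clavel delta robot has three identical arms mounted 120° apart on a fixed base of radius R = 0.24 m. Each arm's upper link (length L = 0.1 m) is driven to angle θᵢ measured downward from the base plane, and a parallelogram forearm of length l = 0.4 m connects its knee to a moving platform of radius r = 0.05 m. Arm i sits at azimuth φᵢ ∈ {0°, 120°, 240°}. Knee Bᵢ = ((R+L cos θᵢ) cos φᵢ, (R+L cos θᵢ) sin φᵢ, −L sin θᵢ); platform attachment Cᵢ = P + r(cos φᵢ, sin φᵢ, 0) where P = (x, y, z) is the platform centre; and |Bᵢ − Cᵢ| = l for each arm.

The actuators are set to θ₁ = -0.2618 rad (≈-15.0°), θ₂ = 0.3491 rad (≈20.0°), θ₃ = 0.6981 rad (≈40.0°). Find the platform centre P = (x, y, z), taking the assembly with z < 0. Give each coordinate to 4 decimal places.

(0.0590, 0.0270, -0.3020)

S1 = (0.2866·cos0.0°, 0.2866·sin0.0°, 0.0259) = (0.2866, 0.0000, 0.0259)
arm 2 at φ=120.0°: (R−r)+L cos θ2 = 0.2840;  S2 = (-0.1420, 0.2459, -0.0342)
S3 = (0.2666·cos240.0°, 0.2666·sin240.0°, -0.0643) = (-0.1333, -0.2309, -0.0643)
subtract pairs → two planes through P
plane₁₂: -0.8572x+0.4918y+-0.1202z = -0.0010
det = 0.8089;  x = 0.0052+-0.1783z,  y = 0.0070+-0.0663z
sphere 1 gives Az²+Bz+C=0 with A=1.0362, B=0.0476, C=-0.0801;  B²−4AC=0.3342;  roots -0.3020, 0.2560;  negative root z = -0.3020
x = 0.0590, y = 0.0270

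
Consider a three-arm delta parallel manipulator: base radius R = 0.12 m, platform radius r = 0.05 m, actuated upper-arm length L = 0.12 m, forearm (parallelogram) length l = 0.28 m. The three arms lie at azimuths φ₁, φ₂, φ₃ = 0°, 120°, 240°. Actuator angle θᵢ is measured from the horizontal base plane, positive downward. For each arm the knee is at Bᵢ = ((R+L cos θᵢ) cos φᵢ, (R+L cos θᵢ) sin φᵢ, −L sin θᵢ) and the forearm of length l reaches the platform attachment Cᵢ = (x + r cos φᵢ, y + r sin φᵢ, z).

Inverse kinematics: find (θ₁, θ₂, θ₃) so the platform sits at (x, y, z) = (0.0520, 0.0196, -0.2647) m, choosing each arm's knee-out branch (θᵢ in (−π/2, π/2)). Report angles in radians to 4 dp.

rotate P by −φ1: (0.0520, 0.0196, -0.2647)
  A=0.0180, B=-0.2647, C=(l²−L²−A²−y'²−z²)/(2L)=-0.0282
  θ1 = atan2(B,A) + arccos(C/0.2653) = 0.1745
φ2=120.0° → target in arm frame (-0.0090, -0.0548)
  A cos θ + B sin θ = C:  0.0790·cos θ + -0.2647·sin θ = -0.0638
  √(A²+B²)=0.2762;  θ2 = -1.2807+1.8039 ≈ 0.5233
rotate P by −φ3: (-0.0430, 0.0352, -0.2647)
  A=0.1130, B=-0.2647, C=(l²−L²−A²−y'²−z²)/(2L)=-0.0836
  θ3 = atan2(B,A) + arccos(C/0.2878) = 0.6982

θ₁ = 0.1745, θ₂ = 0.5233, θ₃ = 0.6982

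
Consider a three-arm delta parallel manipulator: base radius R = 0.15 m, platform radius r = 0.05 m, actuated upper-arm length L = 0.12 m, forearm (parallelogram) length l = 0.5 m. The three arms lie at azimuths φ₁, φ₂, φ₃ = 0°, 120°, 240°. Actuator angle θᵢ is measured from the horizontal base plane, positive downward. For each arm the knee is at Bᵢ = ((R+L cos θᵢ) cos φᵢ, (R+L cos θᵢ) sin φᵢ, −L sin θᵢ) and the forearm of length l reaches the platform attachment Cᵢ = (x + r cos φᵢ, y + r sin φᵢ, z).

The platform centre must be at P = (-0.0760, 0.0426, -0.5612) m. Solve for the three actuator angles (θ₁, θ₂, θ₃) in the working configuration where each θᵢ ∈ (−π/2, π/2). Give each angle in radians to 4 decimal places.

θ₁ = 1.2219, θ₂ = 0.6981, θ₃ = 0.9599

rotate P by −φ1: (-0.0760, 0.0426, -0.5612)
  A cos θ + B sin θ = C:  0.1760·cos θ + -0.5612·sin θ = -0.4672
  γ=atan2(-0.5612,0.1760)=-1.2669;  ψ=arccos(-0.7944)=2.4888;  θ1=γ+ψ≈1.2219
arm 2 (φ=120.0°): x'=0.0749, y'=0.0445
  e−x'=0.0251;  (l²−L²−(e−x')²−y'²−z²)/2L = -0.3415
  θ2 = atan2(B,A) + arccos(C/0.5618) = 0.6981
φ3=240.0° → target in arm frame (0.0011, -0.0871)
  A=0.0989, B=-0.5612, C=(l²−L²−A²−y'²−z²)/(2L)=-0.4030
  √(A²+B²)=0.5698;  θ3 = -1.3964+2.3563 ≈ 0.9599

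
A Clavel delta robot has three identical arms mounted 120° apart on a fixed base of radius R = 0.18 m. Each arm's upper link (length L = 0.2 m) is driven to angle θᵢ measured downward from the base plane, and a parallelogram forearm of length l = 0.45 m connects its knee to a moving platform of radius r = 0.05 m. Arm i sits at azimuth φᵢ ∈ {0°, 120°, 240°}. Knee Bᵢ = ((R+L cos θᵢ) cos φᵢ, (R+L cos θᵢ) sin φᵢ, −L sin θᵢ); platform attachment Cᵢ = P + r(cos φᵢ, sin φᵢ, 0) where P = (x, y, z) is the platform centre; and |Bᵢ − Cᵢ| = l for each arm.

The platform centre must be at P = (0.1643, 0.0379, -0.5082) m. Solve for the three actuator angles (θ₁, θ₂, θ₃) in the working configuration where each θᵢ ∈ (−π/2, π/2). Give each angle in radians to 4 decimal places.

rotate P by −φ1: (0.1643, 0.0379, -0.5082)
  A cos θ + B sin θ = C:  -0.0343·cos θ + -0.5082·sin θ = -0.2460
  γ=atan2(-0.5082,-0.0343)=-1.6382;  ψ=arccos(-0.4829)=2.0747;  θ1=γ+ψ≈0.4365
φ2=120.0° → target in arm frame (-0.0493, -0.1612)
  A cos θ + B sin θ = C:  0.1793·cos θ + -0.5082·sin θ = -0.3848
  √(A²+B²)=0.5389;  θ2 = -1.2316+2.3661 ≈ 1.1345
φ3=240.0° → target in arm frame (-0.1150, 0.1233)
  A cos θ + B sin θ = C:  0.2450·cos θ + -0.5082·sin θ = -0.4275
  γ=atan2(-0.5082,0.2450)=-1.1216;  ψ=arccos(-0.7577)=2.4306;  θ3=γ+ψ≈1.3090

θ₁ = 0.4365, θ₂ = 1.1345, θ₃ = 1.3090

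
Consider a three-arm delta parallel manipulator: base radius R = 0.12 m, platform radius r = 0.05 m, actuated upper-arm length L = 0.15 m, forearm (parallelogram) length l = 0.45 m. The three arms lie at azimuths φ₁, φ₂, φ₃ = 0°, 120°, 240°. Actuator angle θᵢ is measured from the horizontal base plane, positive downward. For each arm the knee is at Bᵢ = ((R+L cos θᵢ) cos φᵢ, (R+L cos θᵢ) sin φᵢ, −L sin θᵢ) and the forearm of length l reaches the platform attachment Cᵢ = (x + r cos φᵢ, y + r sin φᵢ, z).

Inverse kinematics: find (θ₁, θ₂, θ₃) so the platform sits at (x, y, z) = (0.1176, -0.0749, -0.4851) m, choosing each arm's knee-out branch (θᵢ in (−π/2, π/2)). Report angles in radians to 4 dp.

arm 1 (φ=0.0°): x'=0.1176, y'=-0.0749
  A cos θ + B sin θ = C:  -0.0476·cos θ + -0.4851·sin θ = -0.2107
  γ=atan2(-0.4851,-0.0476)=-1.6686;  ψ=arccos(-0.4322)=2.0177;  θ1=γ+ψ≈0.3491
φ2=120.0° → target in arm frame (-0.1237, -0.0644)
  e−x'=0.1937;  (l²−L²−(e−x')²−y'²−z²)/2L = -0.3232
  γ=atan2(-0.4851,0.1937)=-1.1910;  ψ=arccos(-0.6189)=2.2381;  θ2=γ+ψ≈1.0471
φ3=240.0° → target in arm frame (0.0061, 0.1393)
  e−x'=0.0639;  (l²−L²−(e−x')²−y'²−z²)/2L = -0.2627
  γ=atan2(-0.4851,0.0639)=-1.4398;  ψ=arccos(-0.5369)=2.1376;  θ3=γ+ψ≈0.6978

θ₁ = 0.3491, θ₂ = 1.0471, θ₃ = 0.6978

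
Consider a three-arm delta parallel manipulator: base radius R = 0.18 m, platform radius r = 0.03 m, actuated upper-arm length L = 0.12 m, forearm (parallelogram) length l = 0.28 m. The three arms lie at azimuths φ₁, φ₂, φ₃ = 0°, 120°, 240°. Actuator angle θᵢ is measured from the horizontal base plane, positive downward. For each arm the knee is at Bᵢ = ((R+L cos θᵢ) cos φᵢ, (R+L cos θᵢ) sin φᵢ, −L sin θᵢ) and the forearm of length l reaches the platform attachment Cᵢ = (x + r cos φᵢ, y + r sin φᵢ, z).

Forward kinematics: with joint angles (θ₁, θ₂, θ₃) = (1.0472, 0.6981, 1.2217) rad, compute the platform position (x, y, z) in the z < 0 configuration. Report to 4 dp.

S1 = (0.2100·cos0.0°, 0.2100·sin0.0°, -0.1039) = (0.2100, 0.0000, -0.1039)
arm 2 at φ=120.0°: (R−r)+L cos θ2 = 0.2419;  S2 = (-0.1210, 0.2095, -0.0771)
φ3=240.0°: virtual centre (-0.0955, -0.1655, -0.1128), radius l
|S₂|²−|S₁|² = 0.0096;  |S₃|²−|S₁|² = -0.0057
linear system: -0.6619x+0.4190y = 0.0096−0.0536z; -0.6110x+-0.3309y = -0.0057−-0.0177z
det = 0.4751;  x = -0.0017+0.0217z,  y = 0.0202+-0.0935z
sphere 1 gives Az²+Bz+C=0 with A=1.0092, B=0.1949, C=-0.0224;  B²−4AC=0.1284;  roots -0.2740, 0.0810;  negative root z = -0.2740
x = -0.0076, y = 0.0459

(-0.0076, 0.0459, -0.2740)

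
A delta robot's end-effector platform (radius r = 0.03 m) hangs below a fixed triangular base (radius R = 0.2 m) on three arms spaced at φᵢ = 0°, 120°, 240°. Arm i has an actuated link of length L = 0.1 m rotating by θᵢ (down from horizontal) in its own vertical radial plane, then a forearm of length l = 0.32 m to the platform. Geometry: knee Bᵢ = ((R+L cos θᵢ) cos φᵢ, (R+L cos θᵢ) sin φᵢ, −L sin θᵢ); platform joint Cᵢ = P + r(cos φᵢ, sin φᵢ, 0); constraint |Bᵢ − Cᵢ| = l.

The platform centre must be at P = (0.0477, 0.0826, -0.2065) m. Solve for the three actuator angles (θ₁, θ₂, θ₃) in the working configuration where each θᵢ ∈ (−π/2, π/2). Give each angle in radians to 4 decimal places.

θ₁ = -0.0876, θ₂ = -0.0873, θ₃ = 1.2220

φ1=0.0° → target in arm frame (0.0477, 0.0826)
  A cos θ + B sin θ = C:  0.1223·cos θ + -0.2065·sin θ = 0.1399
  γ=atan2(-0.2065,0.1223)=-1.0361;  ψ=arccos(0.5829)=0.9485;  θ1=γ+ψ≈-0.0876
arm 2 (φ=120.0°): x'=0.0477, y'=-0.0826
  A=0.1223, B=-0.2065, C=(l²−L²−A²−y'²−z²)/(2L)=0.1399
  √(A²+B²)=0.2400;  θ2 = -1.0360+0.9487 ≈ -0.0873
rotate P by −φ3: (-0.0954, 0.0000, -0.2065)
  A cos θ + B sin θ = C:  0.2654·cos θ + -0.2065·sin θ = -0.1034
  θ3 = atan2(B,A) + arccos(C/0.3363) = 1.2220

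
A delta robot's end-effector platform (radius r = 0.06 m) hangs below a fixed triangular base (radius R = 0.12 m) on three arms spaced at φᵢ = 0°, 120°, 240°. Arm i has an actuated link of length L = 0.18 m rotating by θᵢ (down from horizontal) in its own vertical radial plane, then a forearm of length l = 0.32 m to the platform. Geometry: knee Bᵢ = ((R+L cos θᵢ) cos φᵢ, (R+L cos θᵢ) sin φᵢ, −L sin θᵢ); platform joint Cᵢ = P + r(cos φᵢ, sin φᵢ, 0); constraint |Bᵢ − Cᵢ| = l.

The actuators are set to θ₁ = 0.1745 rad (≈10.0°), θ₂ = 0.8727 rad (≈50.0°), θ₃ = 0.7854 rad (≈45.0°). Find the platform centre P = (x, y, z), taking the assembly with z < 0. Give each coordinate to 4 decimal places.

S1 = (0.2373·cos0.0°, 0.2373·sin0.0°, -0.0313) = (0.2373, 0.0000, -0.0313)
φ2=120.0°: virtual centre (-0.0878, 0.1522, -0.1379), radius l
S3 = (0.1873·cos240.0°, 0.1873·sin240.0°, -0.1273) = (-0.0936, -0.1622, -0.1273)
eliminate P² terms by subtracting sphere 1 from 2 and 3
[-0.6502 0.3043 -0.2133]·P = -0.0074;  [-0.6618 -0.3244 -0.1921]·P = -0.0060
Cramer: x(z) = 0.0102-0.3095z;  y(z) = -0.0024+0.0395z
sphere 1 gives Az²+Bz+C=0 with A=1.0974, B=0.2029, C=-0.0499;  B²−4AC=0.2601;  roots -0.3248, 0.1399;  negative root z = -0.3248
x = 0.1108, y = -0.0152

(0.1108, -0.0152, -0.3248)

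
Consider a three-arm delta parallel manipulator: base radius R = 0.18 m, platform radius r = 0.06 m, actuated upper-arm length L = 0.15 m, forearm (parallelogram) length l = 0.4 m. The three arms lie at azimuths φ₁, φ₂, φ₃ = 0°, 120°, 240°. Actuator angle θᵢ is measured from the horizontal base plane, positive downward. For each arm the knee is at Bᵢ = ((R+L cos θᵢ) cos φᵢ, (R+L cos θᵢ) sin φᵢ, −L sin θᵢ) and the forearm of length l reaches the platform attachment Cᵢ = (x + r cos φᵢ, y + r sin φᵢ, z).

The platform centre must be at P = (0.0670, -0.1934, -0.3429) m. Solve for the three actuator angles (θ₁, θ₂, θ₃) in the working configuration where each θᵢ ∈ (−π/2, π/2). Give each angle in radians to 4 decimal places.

rotate P by −φ1: (0.0670, -0.1934, -0.3429)
  e−x'=0.0530;  (l²−L²−(e−x')²−y'²−z²)/2L = -0.0676
  θ1 = atan2(B,A) + arccos(C/0.3470) = 0.3496
φ2=120.0° → target in arm frame (-0.2010, 0.0387)
  A cos θ + B sin θ = C:  0.3210·cos θ + -0.3429·sin θ = -0.2820
  γ=atan2(-0.3429,0.3210)=-0.8184;  ψ=arccos(-0.6005)=2.2149;  θ2=γ+ψ≈1.3965
rotate P by −φ3: (0.1340, 0.1547, -0.3429)
  A cos θ + B sin θ = C:  -0.0140·cos θ + -0.3429·sin θ = -0.0141
  γ=atan2(-0.3429,-0.0140)=-1.6116;  ψ=arccos(-0.0409)=1.6118;  θ3=γ+ψ≈0.0002

θ₁ = 0.3496, θ₂ = 1.3965, θ₃ = 0.0002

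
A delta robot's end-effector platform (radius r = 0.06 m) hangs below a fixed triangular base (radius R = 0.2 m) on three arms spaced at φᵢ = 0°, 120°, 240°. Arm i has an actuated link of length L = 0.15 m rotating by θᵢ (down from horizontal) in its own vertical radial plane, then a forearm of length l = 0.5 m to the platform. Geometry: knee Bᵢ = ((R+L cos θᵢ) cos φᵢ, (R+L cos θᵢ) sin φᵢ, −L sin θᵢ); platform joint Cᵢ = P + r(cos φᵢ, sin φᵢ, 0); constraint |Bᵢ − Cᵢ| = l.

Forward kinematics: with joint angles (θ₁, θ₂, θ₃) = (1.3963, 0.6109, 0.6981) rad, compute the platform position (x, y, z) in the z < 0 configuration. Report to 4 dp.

φ1=0.0°: virtual centre (0.1660, 0.0000, -0.1477), radius l
arm 2 at φ=120.0°: (R−r)+L cos θ2 = 0.2629;  S2 = (-0.1314, 0.2277, -0.0860)
S3 = (0.2549·cos240.0°, 0.2549·sin240.0°, -0.0964) = (-0.1275, -0.2208, -0.0964)
eliminate P² terms by subtracting sphere 1 from 2 and 3
plane₁₂: -0.5950x+0.4553y+0.1234z = 0.0271
det = 0.5299;  x = -0.0440+0.1909z,  y = 0.0021+-0.0214z
quadratic in z: (1.0369)z²+(0.2152)z+(-0.1841)=0, √Δ=0.8999 → z ∈ {-0.5377, 0.3302}; z = -0.5377 (taking z<0)
x = -0.1466, y = 0.0136

(-0.1466, 0.0136, -0.5377)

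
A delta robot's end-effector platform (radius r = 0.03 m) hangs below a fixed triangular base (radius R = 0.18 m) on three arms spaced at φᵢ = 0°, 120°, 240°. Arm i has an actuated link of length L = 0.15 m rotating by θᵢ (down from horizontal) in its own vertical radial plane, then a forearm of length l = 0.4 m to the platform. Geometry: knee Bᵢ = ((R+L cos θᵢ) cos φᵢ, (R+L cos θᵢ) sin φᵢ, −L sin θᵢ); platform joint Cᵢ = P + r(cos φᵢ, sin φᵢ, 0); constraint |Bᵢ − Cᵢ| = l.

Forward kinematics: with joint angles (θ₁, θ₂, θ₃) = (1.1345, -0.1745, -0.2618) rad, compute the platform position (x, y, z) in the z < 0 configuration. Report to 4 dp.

φ1=0.0°: virtual centre (0.2134, 0.0000, -0.1359), radius l
φ2=120.0°: virtual centre (-0.1489, 0.2578, 0.0260), radius l
centre 3 = (0.2949·cos240.0°, 0.2949·sin240.0°, 0.0388) = (-0.1474, -0.2554, 0.0388)
subtract pairs → two planes through P
linear system: -0.7245x+0.5157y = 0.0253−0.3240z; -0.7217x+-0.5108y = 0.0245−0.3495z
det = 0.7422;  x = -0.0344+0.4658z,  y = 0.0007+0.0262z
quadratic in z: (1.2177)z²+(0.0411)z+(-0.0801)=0, √Δ=0.6260 → z ∈ {-0.2739, 0.2402}; z = -0.2739 (taking z<0)
x = -0.1620, y = -0.0064

(-0.1620, -0.0064, -0.2739)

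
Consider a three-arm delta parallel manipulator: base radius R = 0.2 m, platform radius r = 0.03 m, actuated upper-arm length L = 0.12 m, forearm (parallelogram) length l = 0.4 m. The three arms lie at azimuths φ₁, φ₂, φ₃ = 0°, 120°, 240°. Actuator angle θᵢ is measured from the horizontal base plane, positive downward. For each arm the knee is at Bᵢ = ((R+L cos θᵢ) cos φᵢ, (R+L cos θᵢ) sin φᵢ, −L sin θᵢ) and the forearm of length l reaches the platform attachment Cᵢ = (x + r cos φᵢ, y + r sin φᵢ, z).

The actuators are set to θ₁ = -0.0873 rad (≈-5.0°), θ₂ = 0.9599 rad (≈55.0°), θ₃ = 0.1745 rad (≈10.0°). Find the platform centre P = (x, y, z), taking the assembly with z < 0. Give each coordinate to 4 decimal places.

(0.0663, -0.0751, -0.3129)

φ1=0.0°: virtual centre (0.2895, 0.0000, 0.0105), radius l
centre 2 = (0.2388·cos120.0°, 0.2388·sin120.0°, -0.0983) = (-0.1194, 0.2068, -0.0983)
centre 3 = (0.2882·cos240.0°, 0.2882·sin240.0°, -0.0208) = (-0.1441, -0.2496, -0.0208)
|centre ₂|²−|centre ₁|² = -0.0172;  |centre ₃|²−|centre ₁|² = -0.0005
linear system: -0.8179x+0.4137y = -0.0172−-0.2175z; -0.8673x+-0.4991y = -0.0005−-0.0626z
Cramer: x(z) = 0.0115-0.1753z;  y(z) = -0.0190+0.1792z
sphere 1 gives Az²+Bz+C=0 with A=1.0628, B=0.0698, C=-0.0822;  B²−4AC=0.3544;  roots -0.3129, 0.2472;  negative root z = -0.3129
x = 0.0663, y = -0.0751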